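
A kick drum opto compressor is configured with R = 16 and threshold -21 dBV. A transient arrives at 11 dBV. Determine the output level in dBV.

11 dBV sits 32 dB over threshold.
The 32 dB excess becomes 2 dB after 16:1 reduction.
So the level is -21 + 2 = -19 dBV.

-19 dBV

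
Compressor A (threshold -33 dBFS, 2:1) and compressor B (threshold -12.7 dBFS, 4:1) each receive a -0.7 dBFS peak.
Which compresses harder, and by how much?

A, by 7.15 dB

A: GR = 32.3 − 32.3/2 = 16.15 dB.
B: GR = 12 − 12/4 = 9 dB.
Difference: 7.15 dB in favour of A.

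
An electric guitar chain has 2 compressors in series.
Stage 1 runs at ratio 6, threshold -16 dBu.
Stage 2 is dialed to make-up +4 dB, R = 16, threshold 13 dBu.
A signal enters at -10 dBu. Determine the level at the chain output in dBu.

Stage 1: 6 dB above -16 dBu, reduced 6:1 to 1 dB above → -15 dBu.
Stage 2: below threshold (-15 ≤ 13); passes unchanged; make-up brings it to -11 dBu.

-11 dBu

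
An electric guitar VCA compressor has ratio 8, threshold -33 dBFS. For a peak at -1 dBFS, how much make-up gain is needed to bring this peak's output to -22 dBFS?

7 dB

The peak compresses to -33 + 32/8 = -29 dBFS.
To reach -22 dBFS requires -22 − (-29) = 7 dB of make-up.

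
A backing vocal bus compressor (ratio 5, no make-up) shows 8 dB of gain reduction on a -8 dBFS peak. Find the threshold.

Input is 10 dB above T (since output overshoot × R = input overshoot: (-16 − T)·5 = -8 − T gives T = -18 dBFS).
Check: -18 + (-8 − (-18))/5 = -18 + 2 = -16 dBFS. ✓

-18 dBFS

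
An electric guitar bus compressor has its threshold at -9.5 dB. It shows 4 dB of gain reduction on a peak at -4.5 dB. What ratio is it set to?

Input overshoot = -4.5 − (-9.5) = 5 dB.
Output overshoot = 5 − 4 = 1 dB.
Ratio = input overshoot / output overshoot = 5 / 1 = 5.

5:1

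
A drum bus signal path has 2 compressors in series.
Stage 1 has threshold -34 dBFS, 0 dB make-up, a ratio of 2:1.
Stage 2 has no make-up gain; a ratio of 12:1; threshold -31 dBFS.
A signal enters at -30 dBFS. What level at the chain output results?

-32 dBFS

Stage 1: 4 dB above -34 dBFS, reduced 2:1 to 2 dB above → -32 dBFS.
Stage 2: -32 dBFS ≤ -31 dBFS, so stage 2 doesn't engage; output -32 dBFS.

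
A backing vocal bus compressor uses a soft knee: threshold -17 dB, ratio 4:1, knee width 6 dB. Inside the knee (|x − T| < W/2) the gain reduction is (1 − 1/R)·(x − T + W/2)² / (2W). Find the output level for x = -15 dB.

-16.5625 dB

x − T + W/2 = -15 − (-17) + 3 = 5.
GR = (1 − 1/4) × 5² / 12 = 0.75 × 25 / 12 = 1.5625 dB.
Output = -15 − 1.5625 = -16.5625 dB.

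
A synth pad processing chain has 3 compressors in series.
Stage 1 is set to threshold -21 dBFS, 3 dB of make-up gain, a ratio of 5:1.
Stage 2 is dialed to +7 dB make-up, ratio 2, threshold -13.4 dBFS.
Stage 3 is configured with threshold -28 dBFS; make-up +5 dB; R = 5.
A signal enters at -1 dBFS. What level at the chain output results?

Stage 1: 20 dB above -21 dBFS, reduced 5:1 to 4 dB above → -17 dBFS; +3 dB make-up → -14 dBFS.
Stage 2: -14 dBFS is at or below the -13.4 dBFS threshold — no compression; make-up brings it to -7 dBFS.
Stage 3: overshoot 21 dB → 21/5 = 4.2 dB → -23.8 dBFS; +5 dB make-up → -18.8 dBFS.

-18.8 dBFS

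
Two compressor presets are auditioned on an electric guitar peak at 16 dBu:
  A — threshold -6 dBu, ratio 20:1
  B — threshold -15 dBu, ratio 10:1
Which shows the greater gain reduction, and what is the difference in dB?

B, by 7 dB

A: GR = 22 − 22/20 = 20.9 dB.
B: GR = 31 − 31/10 = 27.9 dB.
B reduces 7 dB more.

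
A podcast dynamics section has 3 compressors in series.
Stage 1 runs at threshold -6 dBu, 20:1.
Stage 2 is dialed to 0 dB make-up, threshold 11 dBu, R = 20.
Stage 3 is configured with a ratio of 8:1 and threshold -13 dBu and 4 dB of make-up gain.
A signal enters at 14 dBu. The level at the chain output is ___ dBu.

Stage 1: 14 dBu is 20 dB over -6 dBu; at 20:1 that becomes 1 dB over, giving -5 dBu.
Stage 2: below threshold (-5 ≤ 11); passes unchanged; output -5 dBu.
Stage 3: overshoot 8 dB → 8/8 = 1 dB → -12 dBu; +4 dB make-up → -8 dBu.

-8 dBu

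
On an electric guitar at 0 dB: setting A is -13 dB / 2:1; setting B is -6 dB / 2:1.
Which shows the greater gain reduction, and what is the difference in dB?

A, by 3.5 dB

A: overshoot 13 dB → output overshoot 6.5 dB → GR 6.5 dB.
B: overshoot 6 dB → output overshoot 3 dB → GR 3 dB.
A reduces 3.5 dB more.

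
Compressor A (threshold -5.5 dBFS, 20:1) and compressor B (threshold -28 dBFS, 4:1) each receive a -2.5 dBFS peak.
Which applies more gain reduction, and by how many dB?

B, by 16.275 dB

A: 3 dB over, compressed to 0.15 dB over, so 2.85 dB of GR.
B: 25.5 dB over, compressed to 6.375 dB over, so 19.125 dB of GR.
B reduces 16.275 dB more.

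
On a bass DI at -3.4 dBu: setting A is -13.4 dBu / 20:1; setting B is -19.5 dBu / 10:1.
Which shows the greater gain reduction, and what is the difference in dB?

A: GR = 10 − 10/20 = 9.5 dB.
B: GR = 16.1 − 16.1/10 = 14.49 dB.
B applies 4.99 dB more gain reduction.

B, by 4.99 dB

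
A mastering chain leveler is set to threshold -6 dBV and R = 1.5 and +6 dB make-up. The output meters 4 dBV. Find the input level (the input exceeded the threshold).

Before make-up, the level was 4 − 6 = -2 dBV.
Post-compression overshoot = -2 − (-6) = 4 dB.
Undo the ratio: input overshoot = 4 × 1.5 = 6 dB, giving input = 0 dBV.

0 dBV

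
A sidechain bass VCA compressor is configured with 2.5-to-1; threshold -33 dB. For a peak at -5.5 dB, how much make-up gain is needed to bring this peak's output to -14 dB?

Without make-up, output = threshold + overshoot/2.5 = -33 + 11 = -22 dB.
Gap to target: 8 dB.

8 dB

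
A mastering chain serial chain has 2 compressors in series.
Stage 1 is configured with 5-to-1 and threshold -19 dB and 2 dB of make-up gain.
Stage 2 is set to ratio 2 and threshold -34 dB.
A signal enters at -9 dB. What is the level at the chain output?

-24.5 dB

Stage 1: overshoot 10 dB → 10/5 = 2 dB → -17 dB; +2 dB make-up → -15 dB.
Stage 2: 19 dB above -34 dB, reduced 2:1 to 9.5 dB above → -24.5 dB.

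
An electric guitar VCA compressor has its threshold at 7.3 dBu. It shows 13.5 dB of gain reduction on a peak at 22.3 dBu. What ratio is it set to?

10:1

Input overshoot = 22.3 − 7.3 = 15 dB.
Output overshoot = 15 − 13.5 = 1.5 dB.
Ratio = input overshoot / output overshoot = 15 / 1.5 = 10.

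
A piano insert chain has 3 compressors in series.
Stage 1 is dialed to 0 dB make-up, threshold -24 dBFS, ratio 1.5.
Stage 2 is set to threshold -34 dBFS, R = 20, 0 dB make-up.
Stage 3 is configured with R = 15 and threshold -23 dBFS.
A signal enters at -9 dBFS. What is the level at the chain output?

-33 dBFS

Stage 1: overshoot 15 dB → 15/1.5 = 10 dB → -14 dBFS.
Stage 2: -14 dBFS is 20 dB over -34 dBFS; at 20:1 that becomes 1 dB over, giving -33 dBFS.
Stage 3: -33 dBFS ≤ -23 dBFS, so stage 3 doesn't engage; output -33 dBFS.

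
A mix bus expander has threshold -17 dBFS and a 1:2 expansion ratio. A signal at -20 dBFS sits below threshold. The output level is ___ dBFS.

Below threshold, a 1:2 expander applies gain = (2−1)×(T − x) of attenuation.
(2−1) × 3 = 3 dB, so output = -20 − 3 = -23 dBFS.

-23 dBFS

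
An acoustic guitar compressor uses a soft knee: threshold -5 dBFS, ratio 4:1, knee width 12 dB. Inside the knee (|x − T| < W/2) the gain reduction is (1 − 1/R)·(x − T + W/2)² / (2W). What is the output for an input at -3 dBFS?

x − T + W/2 = -3 − (-5) + 6 = 8.
GR = (1 − 1/4) × 8² / 24 = 0.75 × 64 / 24 = 2 dB.
Output = -3 − 2 = -5 dBFS.

-5 dBFS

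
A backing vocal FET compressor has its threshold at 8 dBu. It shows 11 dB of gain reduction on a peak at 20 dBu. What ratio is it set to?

12:1

Input overshoot = 20 − 8 = 12 dB.
Output overshoot = 12 − 11 = 1 dB.
Ratio = input overshoot / output overshoot = 12 / 1 = 12.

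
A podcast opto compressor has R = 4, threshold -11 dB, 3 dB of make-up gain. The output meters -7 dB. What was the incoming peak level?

Stripping the +3 dB make-up gives -10 dB at the gain stage.
The compressed level sits -10 − (-11) = 1 dB over threshold.
Undo the ratio: input overshoot = 1 × 4 = 4 dB, giving input = -7 dB.

-7 dB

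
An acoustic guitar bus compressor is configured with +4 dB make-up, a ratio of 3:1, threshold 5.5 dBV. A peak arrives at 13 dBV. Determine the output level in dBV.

Overshoot: 13 − 5.5 = 7.5 dB.
At 3:1 the overshoot is divided by 3, leaving 2.5 dB above threshold.
Output = 5.5 + 2.5 = 8 dBV; make-up adds 4 dB, giving 12 dBV.

12 dBV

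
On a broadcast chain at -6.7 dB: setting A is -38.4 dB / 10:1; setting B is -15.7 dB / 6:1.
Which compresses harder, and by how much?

A: 31.7 dB over, compressed to 3.17 dB over, so 28.53 dB of GR.
B: 9 dB over, compressed to 1.5 dB over, so 7.5 dB of GR.
A reduces 21.03 dB more.

A, by 21.03 dB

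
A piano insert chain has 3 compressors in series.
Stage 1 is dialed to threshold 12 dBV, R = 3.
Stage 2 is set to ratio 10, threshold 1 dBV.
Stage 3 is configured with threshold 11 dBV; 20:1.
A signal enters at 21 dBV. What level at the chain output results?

Stage 1: 21 dBV is 9 dB over 12 dBV; at 3:1 that becomes 3 dB over, giving 15 dBV.
Stage 2: 15 dBV is 14 dB over 1 dBV; at 10:1 that becomes 1.4 dB over, giving 2.4 dBV.
Stage 3: below threshold (2.4 ≤ 11); passes unchanged; output 2.4 dBV.

2.4 dBV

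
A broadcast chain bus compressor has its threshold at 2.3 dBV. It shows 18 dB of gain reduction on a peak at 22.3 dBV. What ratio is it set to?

10:1

Input overshoot = 22.3 − 2.3 = 20 dB.
Output overshoot = 20 − 18 = 2 dB.
Ratio = input overshoot / output overshoot = 20 / 2 = 10.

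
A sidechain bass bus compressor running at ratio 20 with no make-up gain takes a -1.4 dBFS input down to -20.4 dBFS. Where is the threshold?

-21.4 dBFS

Input is 20 dB above T (since output overshoot × R = input overshoot: (-20.4 − T)·20 = -1.4 − T gives T = -21.4 dBFS).
Check: -21.4 + (-1.4 − (-21.4))/20 = -21.4 + 1 = -20.4 dBFS. ✓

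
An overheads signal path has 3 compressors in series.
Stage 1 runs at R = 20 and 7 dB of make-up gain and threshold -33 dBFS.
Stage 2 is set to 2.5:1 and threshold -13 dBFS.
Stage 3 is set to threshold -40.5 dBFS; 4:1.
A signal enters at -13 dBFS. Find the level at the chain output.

Stage 1: 20 dB above -33 dBFS, reduced 20:1 to 1 dB above → -32 dBFS; +7 dB make-up → -25 dBFS.
Stage 2: -25 dBFS ≤ -13 dBFS, so stage 2 doesn't engage; output -25 dBFS.
Stage 3: -25 dBFS is 15.5 dB over -40.5 dBFS; at 4:1 that becomes 3.875 dB over, giving -36.625 dBFS.

-36.625 dBFS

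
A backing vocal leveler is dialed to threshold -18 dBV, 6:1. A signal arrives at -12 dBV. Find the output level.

-12 dBV sits 6 dB over threshold.
At 6:1 the overshoot is divided by 6, leaving 1 dB above threshold.
So the level is -18 + 1 = -17 dBV.

-17 dBV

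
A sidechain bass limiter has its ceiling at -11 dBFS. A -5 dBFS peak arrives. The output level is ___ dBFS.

At ∞:1, everything above -11 dBFS is held at the ceiling.

-11 dBFS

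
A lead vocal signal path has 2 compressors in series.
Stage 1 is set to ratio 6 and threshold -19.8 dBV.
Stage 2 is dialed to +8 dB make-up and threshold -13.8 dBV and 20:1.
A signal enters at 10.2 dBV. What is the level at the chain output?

-6.8 dBV

Stage 1: 30 dB above -19.8 dBV, reduced 6:1 to 5 dB above → -14.8 dBV.
Stage 2: -14.8 dBV ≤ -13.8 dBV, so stage 2 doesn't engage; make-up brings it to -6.8 dBV.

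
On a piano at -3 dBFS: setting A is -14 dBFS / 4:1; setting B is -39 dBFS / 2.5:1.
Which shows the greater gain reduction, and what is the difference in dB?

B, by 13.35 dB

A: GR = 11 − 11/4 = 8.25 dB.
B: GR = 36 − 36/2.5 = 21.6 dB.
Difference: 13.35 dB in favour of B.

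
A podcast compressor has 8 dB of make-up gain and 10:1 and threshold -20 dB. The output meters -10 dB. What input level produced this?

Before make-up, the level was -10 − 8 = -18 dB.
That's 2 dB above the -20 dB threshold.
Before 10:1 compression the overshoot was 2 × 10 = 20 dB, so input = -20 + 20 = 0 dB.

0 dB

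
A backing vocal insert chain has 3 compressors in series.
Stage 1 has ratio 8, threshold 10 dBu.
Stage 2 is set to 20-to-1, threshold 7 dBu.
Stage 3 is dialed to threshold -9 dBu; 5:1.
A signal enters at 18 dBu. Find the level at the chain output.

Stage 1: 8 dB above 10 dBu, reduced 8:1 to 1 dB above → 11 dBu.
Stage 2: overshoot 4 dB → 4/20 = 0.2 dB → 7.2 dBu.
Stage 3: overshoot 16.2 dB → 16.2/5 = 3.24 dB → -5.76 dBu.

-5.76 dBu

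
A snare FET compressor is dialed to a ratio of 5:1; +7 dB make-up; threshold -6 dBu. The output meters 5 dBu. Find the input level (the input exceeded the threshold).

Stripping the +7 dB make-up gives -2 dBu at the gain stage.
That's 4 dB above the -6 dBu threshold.
Undo the ratio: input overshoot = 4 × 5 = 20 dB, giving input = 14 dBu.

14 dBu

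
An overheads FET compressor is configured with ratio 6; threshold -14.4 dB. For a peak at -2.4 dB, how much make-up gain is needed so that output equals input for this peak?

10 dB

The peak compresses to -14.4 + 12/6 = -12.4 dB.
To reach -2.4 dB requires -2.4 − (-12.4) = 10 dB of make-up.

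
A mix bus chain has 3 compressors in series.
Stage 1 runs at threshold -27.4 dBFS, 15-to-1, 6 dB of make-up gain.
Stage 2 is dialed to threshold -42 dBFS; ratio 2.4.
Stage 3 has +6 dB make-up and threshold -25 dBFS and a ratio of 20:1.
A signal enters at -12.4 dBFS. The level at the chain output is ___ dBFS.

-27 dBFS

Stage 1: 15 dB above -27.4 dBFS, reduced 15:1 to 1 dB above → -26.4 dBFS; +6 dB make-up → -20.4 dBFS.
Stage 2: 21.6 dB above -42 dBFS, reduced 2.4:1 to 9 dB above → -33 dBFS.
Stage 3: -33 dBFS is at or below the -25 dBFS threshold — no compression; make-up brings it to -27 dBFS.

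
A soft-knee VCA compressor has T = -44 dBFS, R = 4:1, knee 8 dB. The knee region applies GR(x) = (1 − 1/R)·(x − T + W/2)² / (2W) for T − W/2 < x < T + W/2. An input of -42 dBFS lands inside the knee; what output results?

x − T + W/2 = -42 − (-44) + 4 = 6.
GR = (1 − 1/4) × 6² / 16 = 0.75 × 36 / 16 = 1.6875 dB.
Output = -42 − 1.6875 = -43.6875 dBFS.

-43.6875 dBFS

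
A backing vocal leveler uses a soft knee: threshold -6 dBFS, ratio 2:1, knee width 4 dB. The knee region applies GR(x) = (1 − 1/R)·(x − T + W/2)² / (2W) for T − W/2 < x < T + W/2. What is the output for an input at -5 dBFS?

x − T + W/2 = -5 − (-6) + 2 = 3.
GR = (1 − 1/2) × 3² / 8 = 0.5 × 9 / 8 = 0.5625 dB.
Output = -5 − 0.5625 = -5.5625 dBFS.

-5.5625 dBFS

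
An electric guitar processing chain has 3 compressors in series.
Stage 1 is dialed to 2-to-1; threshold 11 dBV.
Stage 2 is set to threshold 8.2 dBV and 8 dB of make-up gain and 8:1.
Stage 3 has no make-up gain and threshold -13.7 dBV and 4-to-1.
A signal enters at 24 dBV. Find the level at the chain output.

Stage 1: 24 dBV is 13 dB over 11 dBV; at 2:1 that becomes 6.5 dB over, giving 17.5 dBV.
Stage 2: 17.5 dBV is 9.3 dB over 8.2 dBV; at 8:1 that becomes 1.1625 dB over, giving 9.3625 dBV; +8 dB make-up → 17.3625 dBV.
Stage 3: overshoot 31.0625 dB → 31.0625/4 = 7.765625 dB → -5.934375 dBV.

-5.934375 dBV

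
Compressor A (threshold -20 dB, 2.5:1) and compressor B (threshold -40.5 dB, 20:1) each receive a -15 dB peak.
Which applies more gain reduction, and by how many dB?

A: 5 dB over, compressed to 2 dB over, so 3 dB of GR.
B: 25.5 dB over, compressed to 1.275 dB over, so 24.225 dB of GR.
B applies 21.225 dB more gain reduction.

B, by 21.225 dB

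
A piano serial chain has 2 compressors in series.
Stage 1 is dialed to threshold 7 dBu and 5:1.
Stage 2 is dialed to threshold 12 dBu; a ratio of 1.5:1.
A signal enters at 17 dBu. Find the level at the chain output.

9 dBu

Stage 1: 17 dBu is 10 dB over 7 dBu; at 5:1 that becomes 2 dB over, giving 9 dBu.
Stage 2: 9 dBu ≤ 12 dBu, so stage 2 doesn't engage; output 9 dBu.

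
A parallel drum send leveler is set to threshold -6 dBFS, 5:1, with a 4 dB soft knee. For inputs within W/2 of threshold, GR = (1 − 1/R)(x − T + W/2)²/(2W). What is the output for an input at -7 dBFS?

x − T + W/2 = -7 − (-6) + 2 = 1.
GR = (1 − 1/5) × 1² / 8 = 0.8 × 1 / 8 = 0.1 dB.
Output = -7 − 0.1 = -7.1 dBFS.

-7.1 dBFS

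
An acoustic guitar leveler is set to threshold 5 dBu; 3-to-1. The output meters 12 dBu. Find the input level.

The compressed level sits 12 − 5 = 7 dB over threshold.
Undo the ratio: input overshoot = 7 × 3 = 21 dB, giving input = 26 dBu.

26 dBu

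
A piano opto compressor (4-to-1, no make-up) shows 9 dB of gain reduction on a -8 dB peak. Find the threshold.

-20 dB

Gain reduction = -8 − (-17) = 9 dB; output overshoot = GR / (R − 1) = 9 / 3 = 3 dB.
Threshold = output − output overshoot = -17 − 3 = -20 dB.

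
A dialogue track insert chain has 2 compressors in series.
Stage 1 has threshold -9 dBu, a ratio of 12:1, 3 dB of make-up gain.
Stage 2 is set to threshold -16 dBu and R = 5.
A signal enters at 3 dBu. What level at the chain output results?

-13.8 dBu

Stage 1: overshoot 12 dB → 12/12 = 1 dB → -8 dBu; +3 dB make-up → -5 dBu.
Stage 2: 11 dB above -16 dBu, reduced 5:1 to 2.2 dB above → -13.8 dBu.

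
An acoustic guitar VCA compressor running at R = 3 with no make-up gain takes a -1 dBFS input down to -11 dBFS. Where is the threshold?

Gain reduction = -1 − (-11) = 10 dB; output overshoot = GR / (R − 1) = 10 / 2 = 5 dB.
Threshold = output − output overshoot = -11 − 5 = -16 dBFS.

-16 dBFS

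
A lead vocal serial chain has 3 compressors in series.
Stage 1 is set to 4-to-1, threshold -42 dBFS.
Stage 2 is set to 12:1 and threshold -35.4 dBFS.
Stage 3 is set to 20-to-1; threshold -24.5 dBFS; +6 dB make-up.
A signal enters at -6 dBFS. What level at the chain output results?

-29.2 dBFS

Stage 1: -6 dBFS is 36 dB over -42 dBFS; at 4:1 that becomes 9 dB over, giving -33 dBFS.
Stage 2: overshoot 2.4 dB → 2.4/12 = 0.2 dB → -35.2 dBFS.
Stage 3: -35.2 dBFS is at or below the -24.5 dBFS threshold — no compression; make-up brings it to -29.2 dBFS.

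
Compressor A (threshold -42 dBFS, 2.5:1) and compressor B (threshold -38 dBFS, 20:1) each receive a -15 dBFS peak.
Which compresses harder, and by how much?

A: 27 dB over, compressed to 10.8 dB over, so 16.2 dB of GR.
B: 23 dB over, compressed to 1.15 dB over, so 21.85 dB of GR.
B reduces 5.65 dB more.

B, by 5.65 dB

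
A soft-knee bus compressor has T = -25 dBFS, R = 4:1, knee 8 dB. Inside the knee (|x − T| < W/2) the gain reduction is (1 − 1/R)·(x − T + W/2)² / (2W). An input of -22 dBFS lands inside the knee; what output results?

-24.296875 dBFS

x − T + W/2 = -22 − (-25) + 4 = 7.
GR = (1 − 1/4) × 7² / 16 = 0.75 × 49 / 16 = 2.296875 dB.
Output = -22 − 2.296875 = -24.296875 dBFS.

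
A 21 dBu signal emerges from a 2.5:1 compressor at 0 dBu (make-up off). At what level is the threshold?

Let T be the threshold. Output overshoot = (input overshoot)/R, so 0 − T = (21 − T)/2.5.
2.5·(0 − T) = 21 − T → 1.5·T = 0 − 21 = -21.
T = -21/1.5 = -14 dBu.

-14 dBu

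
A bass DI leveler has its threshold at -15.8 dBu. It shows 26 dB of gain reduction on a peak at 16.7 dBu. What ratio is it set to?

Input overshoot = 16.7 − (-15.8) = 32.5 dB.
Output overshoot = 32.5 − 26 = 6.5 dB.
Ratio = input overshoot / output overshoot = 32.5 / 6.5 = 5.

5:1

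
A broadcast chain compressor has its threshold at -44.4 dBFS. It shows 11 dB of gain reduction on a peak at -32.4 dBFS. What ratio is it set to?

12:1

Input overshoot = -32.4 − (-44.4) = 12 dB.
Output overshoot = 12 − 11 = 1 dB.
Ratio = input overshoot / output overshoot = 12 / 1 = 12.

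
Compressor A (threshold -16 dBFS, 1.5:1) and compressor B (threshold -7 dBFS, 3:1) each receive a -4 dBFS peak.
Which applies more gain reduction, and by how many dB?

A, by 2 dB

A: GR = 12 − 12/1.5 = 4 dB.
B: GR = 3 − 3/3 = 2 dB.
Difference: 2 dB in favour of A.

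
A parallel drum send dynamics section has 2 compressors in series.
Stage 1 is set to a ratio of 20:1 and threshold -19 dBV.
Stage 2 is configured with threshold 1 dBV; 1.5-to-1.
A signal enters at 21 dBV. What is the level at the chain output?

-17 dBV

Stage 1: 21 dBV is 40 dB over -19 dBV; at 20:1 that becomes 2 dB over, giving -17 dBV.
Stage 2: -17 dBV is at or below the 1 dBV threshold — no compression; output -17 dBV.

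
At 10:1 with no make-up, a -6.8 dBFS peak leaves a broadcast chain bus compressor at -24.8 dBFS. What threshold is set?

Input is 20 dB above T (since output overshoot × R = input overshoot: (-24.8 − T)·10 = -6.8 − T gives T = -26.8 dBFS).
Check: -26.8 + (-6.8 − (-26.8))/10 = -26.8 + 2 = -24.8 dBFS. ✓

-26.8 dBFS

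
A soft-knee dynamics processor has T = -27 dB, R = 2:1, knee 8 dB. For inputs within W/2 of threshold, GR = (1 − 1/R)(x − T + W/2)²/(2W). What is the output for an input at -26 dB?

-26.78125 dB

x − T + W/2 = -26 − (-27) + 4 = 5.
GR = (1 − 1/2) × 5² / 16 = 0.5 × 25 / 16 = 0.78125 dB.
Output = -26 − 0.78125 = -26.78125 dB.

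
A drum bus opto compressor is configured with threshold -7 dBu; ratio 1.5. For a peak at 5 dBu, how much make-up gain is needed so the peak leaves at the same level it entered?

4 dB

Without make-up, output = threshold + overshoot/1.5 = -7 + 8 = 1 dBu.
Gap to target: 4 dB.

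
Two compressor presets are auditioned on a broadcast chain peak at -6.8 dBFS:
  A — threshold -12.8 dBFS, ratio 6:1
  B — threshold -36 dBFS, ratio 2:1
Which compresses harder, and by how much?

B, by 9.6 dB

A: 6 dB over, compressed to 1 dB over, so 5 dB of GR.
B: 29.2 dB over, compressed to 14.6 dB over, so 14.6 dB of GR.
Difference: 9.6 dB in favour of B.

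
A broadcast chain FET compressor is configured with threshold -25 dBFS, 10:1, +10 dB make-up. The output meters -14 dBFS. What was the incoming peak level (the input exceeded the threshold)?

Stripping the +10 dB make-up gives -24 dBFS at the gain stage.
Post-compression overshoot = -24 − (-25) = 1 dB.
Undo the ratio: input overshoot = 1 × 10 = 10 dB, giving input = -15 dBFS.

-15 dBFS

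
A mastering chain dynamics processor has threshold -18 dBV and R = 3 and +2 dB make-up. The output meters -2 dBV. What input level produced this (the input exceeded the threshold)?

24 dBV

Remove make-up: -2 − 2 = -4 dBV.
That's 14 dB above the -18 dBV threshold.
Before 3:1 compression the overshoot was 14 × 3 = 42 dB, so input = -18 + 42 = 24 dBV.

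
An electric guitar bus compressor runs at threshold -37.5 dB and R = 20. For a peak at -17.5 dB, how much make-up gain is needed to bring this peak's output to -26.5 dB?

10 dB

Without make-up, output = threshold + overshoot/20 = -37.5 + 1 = -36.5 dB.
Gap to target: 10 dB.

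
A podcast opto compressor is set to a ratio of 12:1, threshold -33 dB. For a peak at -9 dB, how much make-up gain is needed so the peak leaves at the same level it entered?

The peak compresses to -33 + 24/12 = -31 dB.
To reach -9 dB requires -9 − (-31) = 22 dB of make-up.

22 dB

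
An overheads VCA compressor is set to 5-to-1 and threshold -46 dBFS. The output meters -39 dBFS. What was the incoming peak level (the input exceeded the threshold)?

-11 dBFS

That's 7 dB above the -46 dBFS threshold.
Before 5:1 compression the overshoot was 7 × 5 = 35 dB, so input = -46 + 35 = -11 dBFS.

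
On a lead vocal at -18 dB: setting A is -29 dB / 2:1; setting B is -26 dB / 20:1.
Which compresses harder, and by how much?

B, by 2.1 dB

A: overshoot 11 dB → output overshoot 5.5 dB → GR 5.5 dB.
B: overshoot 8 dB → output overshoot 0.4 dB → GR 7.6 dB.
B applies 2.1 dB more gain reduction.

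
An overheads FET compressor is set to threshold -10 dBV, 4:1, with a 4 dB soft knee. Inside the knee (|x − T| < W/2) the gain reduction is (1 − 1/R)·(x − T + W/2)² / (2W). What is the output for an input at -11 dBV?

-11.09375 dBV

x − T + W/2 = -11 − (-10) + 2 = 1.
GR = (1 − 1/4) × 1² / 8 = 0.75 × 1 / 8 = 0.09375 dB.
Output = -11 − 0.09375 = -11.09375 dBV.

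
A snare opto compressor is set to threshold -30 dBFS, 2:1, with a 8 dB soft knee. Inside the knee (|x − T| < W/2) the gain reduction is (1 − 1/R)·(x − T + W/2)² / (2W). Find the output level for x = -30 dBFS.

x − T + W/2 = -30 − (-30) + 4 = 4.
GR = (1 − 1/2) × 4² / 16 = 0.5 × 16 / 16 = 0.5 dB.
Output = -30 − 0.5 = -30.5 dBFS.

-30.5 dBFS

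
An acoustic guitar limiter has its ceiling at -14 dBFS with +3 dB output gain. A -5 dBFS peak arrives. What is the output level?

-11 dBFS

A brickwall limiter is an ∞:1 compressor: any input above the ceiling is clamped to -14 dBFS.
Output gain then adds 3 dB: -14 + 3 = -11 dBFS.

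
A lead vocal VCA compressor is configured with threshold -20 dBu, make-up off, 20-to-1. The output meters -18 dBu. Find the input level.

20 dBu

Post-compression overshoot = -18 − (-20) = 2 dB.
Undo the ratio: input overshoot = 2 × 20 = 40 dB, giving input = 20 dBu.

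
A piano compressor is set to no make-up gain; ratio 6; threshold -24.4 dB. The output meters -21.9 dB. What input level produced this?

Post-compression overshoot = -21.9 − (-24.4) = 2.5 dB.
Before 6:1 compression the overshoot was 2.5 × 6 = 15 dB, so input = -24.4 + 15 = -9.4 dB.

-9.4 dB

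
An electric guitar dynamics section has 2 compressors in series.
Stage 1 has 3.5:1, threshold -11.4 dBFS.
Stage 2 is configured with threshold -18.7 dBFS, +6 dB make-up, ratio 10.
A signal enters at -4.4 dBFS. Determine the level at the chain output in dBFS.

-11.77 dBFS

Stage 1: 7 dB above -11.4 dBFS, reduced 3.5:1 to 2 dB above → -9.4 dBFS.
Stage 2: overshoot 9.3 dB → 9.3/10 = 0.93 dB → -17.77 dBFS; +6 dB make-up → -11.77 dBFS.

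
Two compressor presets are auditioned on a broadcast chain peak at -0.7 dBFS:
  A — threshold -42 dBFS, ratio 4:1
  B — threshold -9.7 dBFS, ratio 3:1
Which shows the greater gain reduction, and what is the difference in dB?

A: 41.3 dB over, compressed to 10.325 dB over, so 30.975 dB of GR.
B: 9 dB over, compressed to 3 dB over, so 6 dB of GR.
A reduces 24.975 dB more.

A, by 24.975 dB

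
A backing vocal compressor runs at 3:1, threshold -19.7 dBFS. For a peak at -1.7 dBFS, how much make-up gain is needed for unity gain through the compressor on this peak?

Without make-up, output = threshold + overshoot/3 = -19.7 + 6 = -13.7 dBFS.
Gap to target: 12 dB.

12 dB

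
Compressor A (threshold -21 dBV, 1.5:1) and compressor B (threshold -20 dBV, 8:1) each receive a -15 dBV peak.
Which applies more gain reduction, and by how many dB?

B, by 2.375 dB

A: overshoot 6 dB → output overshoot 4 dB → GR 2 dB.
B: overshoot 5 dB → output overshoot 0.625 dB → GR 4.375 dB.
Difference: 2.375 dB in favour of B.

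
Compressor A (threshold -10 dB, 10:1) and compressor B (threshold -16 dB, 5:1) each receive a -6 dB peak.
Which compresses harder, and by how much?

A: 4 dB over, compressed to 0.4 dB over, so 3.6 dB of GR.
B: 10 dB over, compressed to 2 dB over, so 8 dB of GR.
B reduces 4.4 dB more.

B, by 4.4 dB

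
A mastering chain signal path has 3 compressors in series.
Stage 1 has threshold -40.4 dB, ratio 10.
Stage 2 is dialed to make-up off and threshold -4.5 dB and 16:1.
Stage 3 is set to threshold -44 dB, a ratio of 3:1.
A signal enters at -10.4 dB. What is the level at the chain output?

-41.8 dB

Stage 1: 30 dB above -40.4 dB, reduced 10:1 to 3 dB above → -37.4 dB.
Stage 2: -37.4 dB is at or below the -4.5 dB threshold — no compression; output -37.4 dB.
Stage 3: overshoot 6.6 dB → 6.6/3 = 2.2 dB → -41.8 dB.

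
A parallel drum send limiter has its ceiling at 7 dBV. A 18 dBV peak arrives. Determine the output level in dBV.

At ∞:1, everything above 7 dBV is held at the ceiling.

7 dBV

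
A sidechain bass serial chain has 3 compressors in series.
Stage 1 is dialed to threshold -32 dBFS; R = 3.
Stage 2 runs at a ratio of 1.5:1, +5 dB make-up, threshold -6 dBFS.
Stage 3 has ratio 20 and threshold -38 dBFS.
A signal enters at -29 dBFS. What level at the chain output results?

-37.4 dBFS

Stage 1: -29 dBFS is 3 dB over -32 dBFS; at 3:1 that becomes 1 dB over, giving -31 dBFS.
Stage 2: below threshold (-31 ≤ -6); passes unchanged; make-up brings it to -26 dBFS.
Stage 3: -26 dBFS is 12 dB over -38 dBFS; at 20:1 that becomes 0.6 dB over, giving -37.4 dBFS.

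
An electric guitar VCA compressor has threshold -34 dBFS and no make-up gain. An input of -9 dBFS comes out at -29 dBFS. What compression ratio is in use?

5:1

Input overshoot = -9 − (-34) = 25 dB; output overshoot = -29 − (-34) = 5 dB.
Ratio = 25 / 5 = 5.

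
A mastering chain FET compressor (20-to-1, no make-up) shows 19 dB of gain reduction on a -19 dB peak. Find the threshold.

Gain reduction = -19 − (-38) = 19 dB; output overshoot = GR / (R − 1) = 19 / 19 = 1 dB.
Threshold = output − output overshoot = -38 − 1 = -39 dB.

-39 dB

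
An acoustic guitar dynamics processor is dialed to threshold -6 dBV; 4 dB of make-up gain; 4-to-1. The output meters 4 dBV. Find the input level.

Before make-up, the level was 4 − 4 = 0 dBV.
The compressed level sits 0 − (-6) = 6 dB over threshold.
Undo the ratio: input overshoot = 6 × 4 = 24 dB, giving input = 18 dBV.

18 dBV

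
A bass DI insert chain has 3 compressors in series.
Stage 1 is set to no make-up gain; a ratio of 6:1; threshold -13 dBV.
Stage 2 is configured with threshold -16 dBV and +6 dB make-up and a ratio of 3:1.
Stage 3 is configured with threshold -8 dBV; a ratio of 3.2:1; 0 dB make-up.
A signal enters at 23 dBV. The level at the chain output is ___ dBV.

Stage 1: 36 dB above -13 dBV, reduced 6:1 to 6 dB above → -7 dBV.
Stage 2: overshoot 9 dB → 9/3 = 3 dB → -13 dBV; +6 dB make-up → -7 dBV.
Stage 3: 1 dB above -8 dBV, reduced 3.2:1 to 0.3125 dB above → -7.6875 dBV.

-7.6875 dBV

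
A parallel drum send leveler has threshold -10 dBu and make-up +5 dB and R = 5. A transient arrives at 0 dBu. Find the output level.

-3 dBu

The input is 10 dB above the -10 dBu threshold.
At 5:1 the overshoot is divided by 5, leaving 2 dB above threshold.
Output = -10 + 2 = -8 dBu; make-up adds 5 dB, giving -3 dBu.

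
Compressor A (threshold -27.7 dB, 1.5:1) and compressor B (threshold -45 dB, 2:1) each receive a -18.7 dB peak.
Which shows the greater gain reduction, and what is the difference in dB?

B, by 10.15 dB

A: overshoot 9 dB → output overshoot 6 dB → GR 3 dB.
B: overshoot 26.3 dB → output overshoot 13.15 dB → GR 13.15 dB.
B applies 10.15 dB more gain reduction.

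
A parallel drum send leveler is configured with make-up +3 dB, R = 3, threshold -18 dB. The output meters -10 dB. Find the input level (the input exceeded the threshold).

Remove make-up: -10 − 3 = -13 dB.
Post-compression overshoot = -13 − (-18) = 5 dB.
Undo the ratio: input overshoot = 5 × 3 = 15 dB, giving input = -3 dB.

-3 dB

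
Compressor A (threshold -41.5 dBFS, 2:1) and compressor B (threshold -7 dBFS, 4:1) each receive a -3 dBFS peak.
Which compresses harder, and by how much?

A: overshoot 38.5 dB → output overshoot 19.25 dB → GR 19.25 dB.
B: overshoot 4 dB → output overshoot 1 dB → GR 3 dB.
Difference: 16.25 dB in favour of A.

A, by 16.25 dB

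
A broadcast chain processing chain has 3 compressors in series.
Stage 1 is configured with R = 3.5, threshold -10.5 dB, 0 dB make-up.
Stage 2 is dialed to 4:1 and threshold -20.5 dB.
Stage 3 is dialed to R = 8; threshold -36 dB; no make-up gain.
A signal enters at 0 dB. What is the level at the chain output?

Stage 1: 10.5 dB above -10.5 dB, reduced 3.5:1 to 3 dB above → -7.5 dB.
Stage 2: 13 dB above -20.5 dB, reduced 4:1 to 3.25 dB above → -17.25 dB.
Stage 3: 18.75 dB above -36 dB, reduced 8:1 to 2.34375 dB above → -33.65625 dB.

-33.65625 dB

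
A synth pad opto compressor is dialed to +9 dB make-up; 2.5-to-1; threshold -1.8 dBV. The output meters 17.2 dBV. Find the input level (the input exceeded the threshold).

Stripping the +9 dB make-up gives 8.2 dBV at the gain stage.
Post-compression overshoot = 8.2 − (-1.8) = 10 dB.
Undo the ratio: input overshoot = 10 × 2.5 = 25 dB, giving input = 23.2 dBV.

23.2 dBV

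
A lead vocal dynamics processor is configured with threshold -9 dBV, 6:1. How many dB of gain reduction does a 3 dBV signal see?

Overshoot = 3 − (-9) = 12 dB.
A 6:1 ratio leaves 2 dB of that excess.
Gain reduction = 12 − 2 = 10 dB.

10 dB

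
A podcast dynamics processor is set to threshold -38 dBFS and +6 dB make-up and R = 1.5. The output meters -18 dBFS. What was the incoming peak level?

Stripping the +6 dB make-up gives -24 dBFS at the gain stage.
That's 14 dB above the -38 dBFS threshold.
Undo the ratio: input overshoot = 14 × 1.5 = 21 dB, giving input = -17 dBFS.

-17 dBFS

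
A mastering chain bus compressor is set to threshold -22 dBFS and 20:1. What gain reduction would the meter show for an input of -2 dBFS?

19 dB

Overshoot = -2 − (-22) = 20 dB.
After 20:1 compression the overshoot becomes 20/20 = 1 dB.
So the signal is attenuated by 20 − 1 = 19 dB.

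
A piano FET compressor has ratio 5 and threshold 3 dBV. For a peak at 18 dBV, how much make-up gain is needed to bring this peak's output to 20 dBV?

The peak compresses to 3 + 15/5 = 6 dBV.
To reach 20 dBV requires 20 − 6 = 14 dB of make-up.

14 dB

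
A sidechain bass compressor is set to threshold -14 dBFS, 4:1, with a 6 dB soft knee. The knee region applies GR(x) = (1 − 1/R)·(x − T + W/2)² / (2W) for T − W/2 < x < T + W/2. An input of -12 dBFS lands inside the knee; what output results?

x − T + W/2 = -12 − (-14) + 3 = 5.
GR = (1 − 1/4) × 5² / 12 = 0.75 × 25 / 12 = 1.5625 dB.
Output = -12 − 1.5625 = -13.5625 dBFS.

-13.5625 dBFS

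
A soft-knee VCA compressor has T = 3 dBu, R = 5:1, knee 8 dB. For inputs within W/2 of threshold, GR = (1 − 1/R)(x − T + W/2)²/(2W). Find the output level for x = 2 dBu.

x − T + W/2 = 2 − 3 + 4 = 3.
GR = (1 − 1/5) × 3² / 16 = 0.8 × 9 / 16 = 0.45 dB.
Output = 2 − 0.45 = 1.55 dBu.

1.55 dBu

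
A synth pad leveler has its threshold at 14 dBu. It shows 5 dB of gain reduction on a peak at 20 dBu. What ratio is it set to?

Input overshoot = 20 − 14 = 6 dB.
Output overshoot = 6 − 5 = 1 dB.
Ratio = input overshoot / output overshoot = 6 / 1 = 6.

6:1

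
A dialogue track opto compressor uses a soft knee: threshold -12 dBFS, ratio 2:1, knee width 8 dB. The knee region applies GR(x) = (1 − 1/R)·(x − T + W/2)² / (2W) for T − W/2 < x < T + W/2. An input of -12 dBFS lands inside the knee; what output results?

-12.5 dBFS

x − T + W/2 = -12 − (-12) + 4 = 4.
GR = (1 − 1/2) × 4² / 16 = 0.5 × 16 / 16 = 0.5 dB.
Output = -12 − 0.5 = -12.5 dBFS.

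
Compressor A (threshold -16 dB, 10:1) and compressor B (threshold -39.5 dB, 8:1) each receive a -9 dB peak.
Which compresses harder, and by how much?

A: GR = 7 − 7/10 = 6.3 dB.
B: GR = 30.5 − 30.5/8 = 26.6875 dB.
Difference: 20.3875 dB in favour of B.

B, by 20.3875 dB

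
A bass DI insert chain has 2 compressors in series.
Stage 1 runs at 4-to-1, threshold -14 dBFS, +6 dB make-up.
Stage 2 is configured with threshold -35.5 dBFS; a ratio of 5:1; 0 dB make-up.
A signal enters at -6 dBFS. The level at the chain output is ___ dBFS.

-29.6 dBFS

Stage 1: -6 dBFS is 8 dB over -14 dBFS; at 4:1 that becomes 2 dB over, giving -12 dBFS; +6 dB make-up → -6 dBFS.
Stage 2: 29.5 dB above -35.5 dBFS, reduced 5:1 to 5.9 dB above → -29.6 dBFS.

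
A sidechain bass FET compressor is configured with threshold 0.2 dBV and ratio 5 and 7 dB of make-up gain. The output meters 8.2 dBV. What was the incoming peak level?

5.2 dBV

Before make-up, the level was 8.2 − 7 = 1.2 dBV.
Post-compression overshoot = 1.2 − 0.2 = 1 dB.
Input overshoot = R × output overshoot = 5 dB → input = 0.2 + 5 = 5.2 dBV.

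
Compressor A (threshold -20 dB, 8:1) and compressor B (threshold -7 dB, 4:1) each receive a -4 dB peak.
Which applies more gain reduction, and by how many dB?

A, by 11.75 dB

A: GR = 16 − 16/8 = 14 dB.
B: GR = 3 − 3/4 = 2.25 dB.
Difference: 11.75 dB in favour of A.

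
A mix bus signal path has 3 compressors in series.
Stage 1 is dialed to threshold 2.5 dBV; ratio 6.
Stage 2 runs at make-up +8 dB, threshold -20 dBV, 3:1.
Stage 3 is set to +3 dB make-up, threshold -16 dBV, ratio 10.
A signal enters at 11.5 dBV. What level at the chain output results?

-11.8 dBV

Stage 1: 11.5 dBV is 9 dB over 2.5 dBV; at 6:1 that becomes 1.5 dB over, giving 4 dBV.
Stage 2: overshoot 24 dB → 24/3 = 8 dB → -12 dBV; +8 dB make-up → -4 dBV.
Stage 3: overshoot 12 dB → 12/10 = 1.2 dB → -14.8 dBV; +3 dB make-up → -11.8 dBV.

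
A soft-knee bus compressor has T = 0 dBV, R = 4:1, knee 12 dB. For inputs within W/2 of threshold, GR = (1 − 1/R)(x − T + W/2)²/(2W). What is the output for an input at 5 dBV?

x − T + W/2 = 5 − 0 + 6 = 11.
GR = (1 − 1/4) × 11² / 24 = 0.75 × 121 / 24 = 3.78125 dB.
Output = 5 − 3.78125 = 1.21875 dBV.

1.21875 dBV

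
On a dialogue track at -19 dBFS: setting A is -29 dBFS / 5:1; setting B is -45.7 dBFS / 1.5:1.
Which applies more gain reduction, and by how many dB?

A: GR = 10 − 10/5 = 8 dB.
B: GR = 26.7 − 26.7/1.5 = 8.9 dB.
Difference: 0.9 dB in favour of B.

B, by 0.9 dB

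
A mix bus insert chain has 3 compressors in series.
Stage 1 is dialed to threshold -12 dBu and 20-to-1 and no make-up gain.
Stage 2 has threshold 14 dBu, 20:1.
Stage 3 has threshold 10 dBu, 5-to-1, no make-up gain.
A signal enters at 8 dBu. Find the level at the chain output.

-11 dBu

Stage 1: overshoot 20 dB → 20/20 = 1 dB → -11 dBu.
Stage 2: -11 dBu ≤ 14 dBu, so stage 2 doesn't engage; output -11 dBu.
Stage 3: -11 dBu is at or below the 10 dBu threshold — no compression; output -11 dBu.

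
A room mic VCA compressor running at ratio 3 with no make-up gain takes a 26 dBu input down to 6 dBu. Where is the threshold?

Gain reduction = 26 − 6 = 20 dB; output overshoot = GR / (R − 1) = 20 / 2 = 10 dB.
Threshold = output − output overshoot = 6 − 10 = -4 dBu.

-4 dBu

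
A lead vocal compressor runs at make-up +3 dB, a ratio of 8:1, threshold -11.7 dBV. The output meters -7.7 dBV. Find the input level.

Stripping the +3 dB make-up gives -10.7 dBV at the gain stage.
That's 1 dB above the -11.7 dBV threshold.
Before 8:1 compression the overshoot was 1 × 8 = 8 dB, so input = -11.7 + 8 = -3.7 dBV.

-3.7 dBV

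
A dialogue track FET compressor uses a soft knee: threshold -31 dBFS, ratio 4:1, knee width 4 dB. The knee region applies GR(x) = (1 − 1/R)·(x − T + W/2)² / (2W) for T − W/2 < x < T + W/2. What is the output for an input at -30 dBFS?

x − T + W/2 = -30 − (-31) + 2 = 3.
GR = (1 − 1/4) × 3² / 8 = 0.75 × 9 / 8 = 0.84375 dB.
Output = -30 − 0.84375 = -30.84375 dBFS.

-30.84375 dBFS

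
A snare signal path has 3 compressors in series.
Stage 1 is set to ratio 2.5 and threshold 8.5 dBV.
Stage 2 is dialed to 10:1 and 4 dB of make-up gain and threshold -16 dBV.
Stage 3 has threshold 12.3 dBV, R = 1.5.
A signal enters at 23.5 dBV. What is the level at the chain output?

Stage 1: 15 dB above 8.5 dBV, reduced 2.5:1 to 6 dB above → 14.5 dBV.
Stage 2: 14.5 dBV is 30.5 dB over -16 dBV; at 10:1 that becomes 3.05 dB over, giving -12.95 dBV; +4 dB make-up → -8.95 dBV.
Stage 3: below threshold (-8.95 ≤ 12.3); passes unchanged; output -8.95 dBV.

-8.95 dBV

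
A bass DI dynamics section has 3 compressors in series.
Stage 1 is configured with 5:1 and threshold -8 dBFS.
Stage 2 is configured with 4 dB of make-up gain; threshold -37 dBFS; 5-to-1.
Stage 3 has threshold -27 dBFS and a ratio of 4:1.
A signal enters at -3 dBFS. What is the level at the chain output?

Stage 1: -3 dBFS is 5 dB over -8 dBFS; at 5:1 that becomes 1 dB over, giving -7 dBFS.
Stage 2: -7 dBFS is 30 dB over -37 dBFS; at 5:1 that becomes 6 dB over, giving -31 dBFS; +4 dB make-up → -27 dBFS.
Stage 3: -27 dBFS is at or below the -27 dBFS threshold — no compression; output -27 dBFS.

-27 dBFS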